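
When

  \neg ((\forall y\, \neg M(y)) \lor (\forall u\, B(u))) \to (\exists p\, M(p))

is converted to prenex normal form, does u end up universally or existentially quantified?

Eliminate → and ↔ using ¬ and ∨.
  \neg \neg ((\forall y\, \neg M(y)) \lor (\forall u\, B(u))) \lor (\exists p\, M(p))
Push ¬ through the quantifiers and connectives to reach negation normal form:
  (\forall y\, \neg M(y)) \lor (\forall u\, B(u)) \lor (\exists p\, M(p))
Finally move all quantifiers to the prefix:
  \forall y\, \forall u\, \exists p\, (\neg M(y) \lor B(u) \lor M(p))
The quantifier \forall u sits under an even number of negations (counting the antecedent side of each →), so it remains universal.

universal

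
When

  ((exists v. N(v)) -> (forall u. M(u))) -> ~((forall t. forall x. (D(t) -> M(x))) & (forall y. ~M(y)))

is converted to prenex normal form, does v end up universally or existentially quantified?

Eliminate → and ↔ using ¬ and ∨.
  ~(~(exists v. N(v)) | (forall u. M(u))) | ~((forall t. forall x. (~D(t) | M(x))) & (forall y. ~M(y)))
Push ¬ through the quantifiers and connectives to reach negation normal form:
  (exists v. N(v)) & (exists u. ~M(u)) | (exists t. exists x. (D(t) & ~M(x))) | (exists y. M(y))
Pull the quantifiers to the front (each side's bound variable is not free in the other side):
  exists v. exists u. exists t. exists x. exists y. (N(v) & ~M(u) | D(t) & ~M(x) | M(y))
The quantifier exists v sits under an even number of negations (counting the antecedent side of each →), so it remains existential.

existential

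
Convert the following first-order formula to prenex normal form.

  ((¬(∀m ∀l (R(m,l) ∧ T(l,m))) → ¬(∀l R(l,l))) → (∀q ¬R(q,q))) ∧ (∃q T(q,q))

∃m ∃l ∀c ∀q ∃v (((¬R(m,l) ∨ ¬T(l,m)) ∧ R(c,c) ∨ ¬R(q,q)) ∧ T(v,v))

First replace A → B with ¬A ∨ B.
  (¬(¬¬(∀m ∀l (R(m,l) ∧ T(l,m))) ∨ ¬(∀l R(l,l))) ∨ (∀q ¬R(q,q))) ∧ (∃q T(q,q))
Move each ¬ inward, flipping quantifiers it crosses:
  ((∃m ∃l (¬R(m,l) ∨ ¬T(l,m))) ∧ (∀l R(l,l)) ∨ (∀q ¬R(q,q))) ∧ (∃q T(q,q))
Rename bound variables to avoid capture: l↦c, q↦v.
  ((∃m ∃l (¬R(m,l) ∨ ¬T(l,m))) ∧ (∀c R(c,c)) ∨ (∀q ¬R(q,q))) ∧ (∃v T(v,v))
Pull the quantifiers to the front (each side's bound variable is not free in the other side):
  ∃m ∃l ∀c ∀q ∃v (((¬R(m,l) ∨ ¬T(l,m)) ∧ R(c,c) ∨ ¬R(q,q)) ∧ T(v,v))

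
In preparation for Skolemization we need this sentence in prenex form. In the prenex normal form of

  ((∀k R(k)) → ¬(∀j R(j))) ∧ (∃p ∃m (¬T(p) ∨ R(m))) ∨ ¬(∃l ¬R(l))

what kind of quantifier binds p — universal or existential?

existential

First replace A → B with ¬A ∨ B.
  (¬(∀k R(k)) ∨ ¬(∀j R(j))) ∧ (∃p ∃m (¬T(p) ∨ R(m))) ∨ ¬(∃l ¬R(l))
Move each ¬ inward, flipping quantifiers it crosses:
  ((∃k ¬R(k)) ∨ (∃j ¬R(j))) ∧ (∃p ∃m (¬T(p) ∨ R(m))) ∨ (∀l R(l))
Extract every quantifier outward, since the variables are now distinct and don't occur free across branches:
  ∃k ∃j ∃p ∃m ∀l ((¬R(k) ∨ ¬R(j)) ∧ (¬T(p) ∨ R(m)) ∨ R(l))
The quantifier ∃p sits under an even number of negations (counting the antecedent side of each →), so it remains existential.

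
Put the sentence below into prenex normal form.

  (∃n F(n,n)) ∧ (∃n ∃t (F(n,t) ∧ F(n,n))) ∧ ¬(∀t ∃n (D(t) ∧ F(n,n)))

∃n ∃z ∃t ∃w ∀v (F(n,n) ∧ F(z,t) ∧ F(z,z) ∧ (¬D(w) ∨ ¬F(v,v)))

Push ¬ through the quantifiers and connectives to reach negation normal form:
  (∃n F(n,n)) ∧ (∃n ∃t (F(n,t) ∧ F(n,n))) ∧ (∃t ∀n (¬D(t) ∨ ¬F(n,n)))
Give each quantifier a distinct variable: n↦z, t↦w, n↦v.
  (∃n F(n,n)) ∧ (∃z ∃t (F(z,t) ∧ F(z,z))) ∧ (∃w ∀v (¬D(w) ∨ ¬F(v,v)))
Extract every quantifier outward, since the variables are now distinct and don't occur free across branches:
  ∃n ∃z ∃t ∃w ∀v (F(n,n) ∧ F(z,t) ∧ F(z,z) ∧ (¬D(w) ∨ ¬F(v,v)))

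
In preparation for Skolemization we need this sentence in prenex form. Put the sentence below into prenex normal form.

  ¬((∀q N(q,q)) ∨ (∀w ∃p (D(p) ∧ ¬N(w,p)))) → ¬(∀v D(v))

First replace A → B with ¬A ∨ B.
  ¬¬((∀q N(q,q)) ∨ (∀w ∃p (D(p) ∧ ¬N(w,p)))) ∨ ¬(∀v D(v))
Move each ¬ inward, flipping quantifiers it crosses:
  (∀q N(q,q)) ∨ (∀w ∃p (D(p) ∧ ¬N(w,p))) ∨ (∃v ¬D(v))
Extract every quantifier outward, since the variables are now distinct and don't occur free across branches:
  ∀q ∀w ∃p ∃v (N(q,q) ∨ D(p) ∧ ¬N(w,p) ∨ ¬D(v))

∀q ∀w ∃p ∃v (N(q,q) ∨ D(p) ∧ ¬N(w,p) ∨ ¬D(v))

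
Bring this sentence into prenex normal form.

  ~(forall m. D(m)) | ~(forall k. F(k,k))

exists m. exists k. (~D(m) | ~F(k,k))

Push ¬ through the quantifiers and connectives to reach negation normal form:
  (exists m. ~D(m)) | (exists k. ~F(k,k))
Extract every quantifier outward, since the variables are now distinct and don't occur free across branches:
  exists m. exists k. (~D(m) | ~F(k,k))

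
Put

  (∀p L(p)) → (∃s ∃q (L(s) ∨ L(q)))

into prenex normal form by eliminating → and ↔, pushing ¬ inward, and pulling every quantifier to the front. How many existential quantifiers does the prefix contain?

3

Rewrite implications/biconditionals: A → B as ¬A ∨ B.
  ¬(∀p L(p)) ∨ (∃s ∃q (L(s) ∨ L(q)))
Push ¬ through the quantifiers and connectives to reach negation normal form:
  (∃p ¬L(p)) ∨ (∃s ∃q (L(s) ∨ L(q)))
Pull the quantifiers to the front (each side's bound variable is not free in the other side):
  ∃p ∃s ∃q (¬L(p) ∨ L(s) ∨ L(q))
The prefix is ∃p ∃s ∃q: 0 universal, 3 existential.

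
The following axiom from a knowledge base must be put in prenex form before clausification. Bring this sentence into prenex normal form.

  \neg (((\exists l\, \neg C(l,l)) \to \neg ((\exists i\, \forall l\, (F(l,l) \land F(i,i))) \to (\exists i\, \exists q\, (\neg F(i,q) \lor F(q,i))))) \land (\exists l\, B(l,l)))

Rewrite implications/biconditionals: A → B as ¬A ∨ B.
  \neg ((\neg (\exists l\, \neg C(l,l)) \lor \neg (\neg (\exists i\, \forall l\, (F(l,l) \land F(i,i))) \lor (\exists i\, \exists q\, (\neg F(i,q) \lor F(q,i))))) \land (\exists l\, B(l,l)))
Drive negations inward (¬∀x A ≡ ∃x ¬A, ¬∃x A ≡ ∀x ¬A, De Morgan for ∧/∨):
  (\exists l\, \neg C(l,l)) \land ((\forall i\, \exists l\, (\neg F(l,l) \lor \neg F(i,i))) \lor (\exists i\, \exists q\, (\neg F(i,q) \lor F(q,i)))) \lor (\forall l\, \neg B(l,l))
Give each quantifier a distinct variable: l↦v, i↦u, l↦w.
  (\exists l\, \neg C(l,l)) \land ((\forall i\, \exists v\, (\neg F(v,v) \lor \neg F(i,i))) \lor (\exists u\, \exists q\, (\neg F(u,q) \lor F(q,u)))) \lor (\forall w\, \neg B(w,w))
Pull the quantifiers to the front (each side's bound variable is not free in the other side):
  \exists l\, \forall i\, \exists v\, \exists u\, \exists q\, \forall w\, (\neg C(l,l) \land (\neg F(v,v) \lor \neg F(i,i) \lor \neg F(u,q) \lor F(q,u)) \lor \neg B(w,w))

\exists l\, \forall i\, \exists v\, \exists u\, \exists q\, \forall w\, (\neg C(l,l) \land (\neg F(v,v) \lor \neg F(i,i) \lor \neg F(u,q) \lor F(q,u)) \lor \neg B(w,w))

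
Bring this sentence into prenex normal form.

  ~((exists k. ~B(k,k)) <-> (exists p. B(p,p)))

Eliminate → and ↔ using ¬ and ∨; A ↔ B as (¬A ∨ B) ∧ (¬B ∨ A).
  ~((~(exists k. ~B(k,k)) | (exists p. B(p,p))) & (~(exists p. B(p,p)) | (exists k. ~B(k,k))))
Drive negations inward (¬∀x A ≡ ∃x ¬A, ¬∃x A ≡ ∀x ¬A, De Morgan for ∧/∨):
  (exists k. ~B(k,k)) & (forall p. ~B(p,p)) | (exists p. B(p,p)) & (forall k. B(k,k))
Rename bound variables to avoid capture: p↦r, k↦x.
  (exists k. ~B(k,k)) & (forall p. ~B(p,p)) | (exists r. B(r,r)) & (forall x. B(x,x))
Finally move all quantifiers to the prefix:
  exists k. forall p. exists r. forall x. (~B(k,k) & ~B(p,p) | B(r,r) & B(x,x))

exists k. forall p. exists r. forall x. (~B(k,k) & ~B(p,p) | B(r,r) & B(x,x))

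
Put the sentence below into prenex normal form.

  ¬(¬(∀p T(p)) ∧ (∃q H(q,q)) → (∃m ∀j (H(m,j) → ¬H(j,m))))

∃p ∃q ∀m ∃j (¬T(p) ∧ H(q,q) ∧ H(m,j) ∧ H(j,m))

Eliminate → and ↔ using ¬ and ∨.
  ¬(¬(¬(∀p T(p)) ∧ (∃q H(q,q))) ∨ (∃m ∀j (¬H(m,j) ∨ ¬H(j,m))))
Drive negations inward (¬∀x A ≡ ∃x ¬A, ¬∃x A ≡ ∀x ¬A, De Morgan for ∧/∨):
  (∃p ¬T(p)) ∧ (∃q H(q,q)) ∧ (∀m ∃j (H(m,j) ∧ H(j,m)))
All bound variables are already distinct, so no renaming is needed.
Finally move all quantifiers to the prefix:
  ∃p ∃q ∀m ∃j (¬T(p) ∧ H(q,q) ∧ H(m,j) ∧ H(j,m))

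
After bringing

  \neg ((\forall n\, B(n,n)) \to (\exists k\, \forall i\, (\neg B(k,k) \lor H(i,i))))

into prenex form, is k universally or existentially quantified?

First replace A → B with ¬A ∨ B.
  \neg (\neg (\forall n\, B(n,n)) \lor (\exists k\, \forall i\, (\neg B(k,k) \lor H(i,i))))
Push ¬ through the quantifiers and connectives to reach negation normal form:
  (\forall n\, B(n,n)) \land (\forall k\, \exists i\, (B(k,k) \land \neg H(i,i)))
Finally move all quantifiers to the prefix:
  \forall n\, \forall k\, \exists i\, (B(n,n) \land B(k,k) \land \neg H(i,i))
The quantifier \exists k sits under an odd number of negations (counting the antecedent side of each →), so it flips to \forall k.

universal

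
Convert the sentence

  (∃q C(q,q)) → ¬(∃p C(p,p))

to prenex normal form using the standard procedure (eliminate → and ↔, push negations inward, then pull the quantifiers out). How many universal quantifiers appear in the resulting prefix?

2

Rewrite implications/biconditionals: A → B as ¬A ∨ B.
  ¬(∃q C(q,q)) ∨ ¬(∃p C(p,p))
Drive negations inward (¬∀x A ≡ ∃x ¬A, ¬∃x A ≡ ∀x ¬A, De Morgan for ∧/∨):
  (∀q ¬C(q,q)) ∨ (∀p ¬C(p,p))
All bound variables are already distinct, so no renaming is needed.
Extract every quantifier outward, since the variables are now distinct and don't occur free across branches:
  ∀q ∀p (¬C(q,q) ∨ ¬C(p,p))
The prefix is ∀q ∀p: 2 universal, 0 existential.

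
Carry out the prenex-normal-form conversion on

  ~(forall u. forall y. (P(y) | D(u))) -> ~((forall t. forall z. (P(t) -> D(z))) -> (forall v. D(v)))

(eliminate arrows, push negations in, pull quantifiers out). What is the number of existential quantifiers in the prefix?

Rewrite implications/biconditionals: A → B as ¬A ∨ B.
  ~~(forall u. forall y. (P(y) | D(u))) | ~(~(forall t. forall z. (~P(t) | D(z))) | (forall v. D(v)))
Move each ¬ inward, flipping quantifiers it crosses:
  (forall u. forall y. (P(y) | D(u))) | (forall t. forall z. (~P(t) | D(z))) & (exists v. ~D(v))
Pull the quantifiers to the front (each side's bound variable is not free in the other side):
  forall u. forall y. forall t. forall z. exists v. (P(y) | D(u) | (~P(t) | D(z)) & ~D(v))
The prefix is forall u forall y forall t forall z exists v: 4 universal, 1 existential.

1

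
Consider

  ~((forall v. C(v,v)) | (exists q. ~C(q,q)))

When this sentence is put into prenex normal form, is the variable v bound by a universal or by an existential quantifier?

Move each ¬ inward, flipping quantifiers it crosses:
  (exists v. ~C(v,v)) & (forall q. C(q,q))
All bound variables are already distinct, so no renaming is needed.
Pull the quantifiers to the front (each side's bound variable is not free in the other side):
  exists v. forall q. (~C(v,v) & C(q,q))
The quantifier forall v sits under an odd number of negations, so it flips to exists v.

existential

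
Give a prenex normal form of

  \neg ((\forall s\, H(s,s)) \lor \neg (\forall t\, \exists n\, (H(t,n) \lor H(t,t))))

Move each ¬ inward, flipping quantifiers it crosses:
  (\exists s\, \neg H(s,s)) \land (\forall t\, \exists n\, (H(t,n) \lor H(t,t)))
All bound variables are already distinct, so no renaming is needed.
Extract every quantifier outward, since the variables are now distinct and don't occur free across branches:
  \exists s\, \forall t\, \exists n\, (\neg H(s,s) \land (H(t,n) \lor H(t,t)))

\exists s\, \forall t\, \exists n\, (\neg H(s,s) \land (H(t,n) \lor H(t,t)))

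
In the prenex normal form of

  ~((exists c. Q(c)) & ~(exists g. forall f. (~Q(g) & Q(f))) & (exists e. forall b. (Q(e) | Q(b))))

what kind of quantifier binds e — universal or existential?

universal

Drive negations inward (¬∀x A ≡ ∃x ¬A, ¬∃x A ≡ ∀x ¬A, De Morgan for ∧/∨):
  (forall c. ~Q(c)) | (exists g. forall f. (~Q(g) & Q(f))) | (forall e. exists b. (~Q(e) & ~Q(b)))
All bound variables are already distinct, so no renaming is needed.
Pull the quantifiers to the front (each side's bound variable is not free in the other side):
  forall c. exists g. forall f. forall e. exists b. (~Q(c) | ~Q(g) & Q(f) | ~Q(e) & ~Q(b))
The quantifier exists e sits under an odd number of negations, so it flips to forall e.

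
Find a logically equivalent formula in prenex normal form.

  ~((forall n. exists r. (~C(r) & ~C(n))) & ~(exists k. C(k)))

exists n. forall r. exists k. (C(r) | C(n) | C(k))

Push ¬ through the quantifiers and connectives to reach negation normal form:
  (exists n. forall r. (C(r) | C(n))) | (exists k. C(k))
All bound variables are already distinct, so no renaming is needed.
Finally move all quantifiers to the prefix:
  exists n. forall r. exists k. (C(r) | C(n) | C(k))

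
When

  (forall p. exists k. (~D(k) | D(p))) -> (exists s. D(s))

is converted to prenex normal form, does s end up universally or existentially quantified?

existential

First replace A → B with ¬A ∨ B.
  ~(forall p. exists k. (~D(k) | D(p))) | (exists s. D(s))
Push ¬ through the quantifiers and connectives to reach negation normal form:
  (exists p. forall k. (D(k) & ~D(p))) | (exists s. D(s))
Extract every quantifier outward, since the variables are now distinct and don't occur free across branches:
  exists p. forall k. exists s. (D(k) & ~D(p) | D(s))
The quantifier exists s sits under an even number of negations (counting the antecedent side of each →), so it remains existential.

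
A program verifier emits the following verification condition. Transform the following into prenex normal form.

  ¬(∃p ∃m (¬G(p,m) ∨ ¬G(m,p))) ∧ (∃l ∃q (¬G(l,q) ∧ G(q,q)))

∀p ∀m ∃l ∃q (G(p,m) ∧ G(m,p) ∧ ¬G(l,q) ∧ G(q,q))

Drive negations inward (¬∀x A ≡ ∃x ¬A, ¬∃x A ≡ ∀x ¬A, De Morgan for ∧/∨):
  (∀p ∀m (G(p,m) ∧ G(m,p))) ∧ (∃l ∃q (¬G(l,q) ∧ G(q,q)))
All bound variables are already distinct, so no renaming is needed.
Pull the quantifiers to the front (each side's bound variable is not free in the other side):
  ∀p ∀m ∃l ∃q (G(p,m) ∧ G(m,p) ∧ ¬G(l,q) ∧ G(q,q))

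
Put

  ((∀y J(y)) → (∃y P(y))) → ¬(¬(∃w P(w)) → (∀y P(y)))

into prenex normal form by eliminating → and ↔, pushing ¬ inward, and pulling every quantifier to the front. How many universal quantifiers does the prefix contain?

3

First replace A → B with ¬A ∨ B.
  ¬(¬(∀y J(y)) ∨ (∃y P(y))) ∨ ¬(¬¬(∃w P(w)) ∨ (∀y P(y)))
Drive negations inward (¬∀x A ≡ ∃x ¬A, ¬∃x A ≡ ∀x ¬A, De Morgan for ∧/∨):
  (∀y J(y)) ∧ (∀y ¬P(y)) ∨ (∀w ¬P(w)) ∧ (∃y ¬P(y))
Standardize variables apart so no two quantifiers bind the same name: y↦q, y↦z1.
  (∀y J(y)) ∧ (∀q ¬P(q)) ∨ (∀w ¬P(w)) ∧ (∃z1 ¬P(z1))
Pull the quantifiers to the front (each side's bound variable is not free in the other side):
  ∀y ∀q ∀w ∃z1 (J(y) ∧ ¬P(q) ∨ ¬P(w) ∧ ¬P(z1))
The prefix is ∀y ∀q ∀w ∃z1: 3 universal, 1 existential.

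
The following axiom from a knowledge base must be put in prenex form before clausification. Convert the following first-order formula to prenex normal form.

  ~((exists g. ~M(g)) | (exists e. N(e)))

Move each ¬ inward, flipping quantifiers it crosses:
  (forall g. M(g)) & (forall e. ~N(e))
Finally move all quantifiers to the prefix:
  forall g. forall e. (M(g) & ~N(e))

forall g. forall e. (M(g) & ~N(e))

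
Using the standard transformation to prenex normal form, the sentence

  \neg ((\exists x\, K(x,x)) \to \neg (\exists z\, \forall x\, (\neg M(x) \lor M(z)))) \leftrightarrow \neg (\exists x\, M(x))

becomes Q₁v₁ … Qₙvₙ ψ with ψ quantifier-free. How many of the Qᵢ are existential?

Eliminate → and ↔ using ¬ and ∨; A ↔ B as (¬A ∨ B) ∧ (¬B ∨ A).
  (\neg \neg (\neg (\exists x\, K(x,x)) \lor \neg (\exists z\, \forall x\, (\neg M(x) \lor M(z)))) \lor \neg (\exists x\, M(x))) \land (\neg \neg (\exists x\, M(x)) \lor \neg (\neg (\exists x\, K(x,x)) \lor \neg (\exists z\, \forall x\, (\neg M(x) \lor M(z)))))
Push ¬ through the quantifiers and connectives to reach negation normal form:
  ((\forall x\, \neg K(x,x)) \lor (\forall z\, \exists x\, (M(x) \land \neg M(z))) \lor (\forall x\, \neg M(x))) \land ((\exists x\, M(x)) \lor (\exists x\, K(x,x)) \land (\exists z\, \forall x\, (\neg M(x) \lor M(z))))
Give each quantifier a distinct variable: x↦c, x↦u, x↦w1, x↦t, z↦a, x↦x1.
  ((\forall x\, \neg K(x,x)) \lor (\forall z\, \exists c\, (M(c) \land \neg M(z))) \lor (\forall u\, \neg M(u))) \land ((\exists w1\, M(w1)) \lor (\exists t\, K(t,t)) \land (\exists a\, \forall x1\, (\neg M(x1) \lor M(a))))
Pull the quantifiers to the front (each side's bound variable is not free in the other side):
  \forall x\, \forall z\, \exists c\, \forall u\, \exists w1\, \exists t\, \exists a\, \forall x1\, ((\neg K(x,x) \lor M(c) \land \neg M(z) \lor \neg M(u)) \land (M(w1) \lor K(t,t) \land (\neg M(x1) \lor M(a))))
The prefix is \forall x \forall z \exists c \forall u \exists w1 \exists t \exists a \forall x1: 4 universal, 4 existential.

4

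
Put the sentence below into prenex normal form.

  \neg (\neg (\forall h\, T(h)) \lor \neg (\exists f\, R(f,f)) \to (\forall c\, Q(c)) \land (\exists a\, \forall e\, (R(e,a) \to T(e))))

\exists h\, \forall f\, \exists c\, \forall a\, \exists e\, ((\neg T(h) \lor \neg R(f,f)) \land (\neg Q(c) \lor R(e,a) \land \neg T(e)))

First replace A → B with ¬A ∨ B.
  \neg (\neg (\neg (\forall h\, T(h)) \lor \neg (\exists f\, R(f,f))) \lor (\forall c\, Q(c)) \land (\exists a\, \forall e\, (\neg R(e,a) \lor T(e))))
Drive negations inward (¬∀x A ≡ ∃x ¬A, ¬∃x A ≡ ∀x ¬A, De Morgan for ∧/∨):
  ((\exists h\, \neg T(h)) \lor (\forall f\, \neg R(f,f))) \land ((\exists c\, \neg Q(c)) \lor (\forall a\, \exists e\, (R(e,a) \land \neg T(e))))
All bound variables are already distinct, so no renaming is needed.
Pull the quantifiers to the front (each side's bound variable is not free in the other side):
  \exists h\, \forall f\, \exists c\, \forall a\, \exists e\, ((\neg T(h) \lor \neg R(f,f)) \land (\neg Q(c) \lor R(e,a) \land \neg T(e)))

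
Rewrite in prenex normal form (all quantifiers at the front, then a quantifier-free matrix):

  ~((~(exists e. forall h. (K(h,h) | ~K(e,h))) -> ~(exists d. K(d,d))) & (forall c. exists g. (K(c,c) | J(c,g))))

Rewrite implications/biconditionals: A → B as ¬A ∨ B.
  ~((~~(exists e. forall h. (K(h,h) | ~K(e,h))) | ~(exists d. K(d,d))) & (forall c. exists g. (K(c,c) | J(c,g))))
Drive negations inward (¬∀x A ≡ ∃x ¬A, ¬∃x A ≡ ∀x ¬A, De Morgan for ∧/∨):
  (forall e. exists h. (~K(h,h) & K(e,h))) & (exists d. K(d,d)) | (exists c. forall g. (~K(c,c) & ~J(c,g)))
Finally move all quantifiers to the prefix:
  forall e. exists h. exists d. exists c. forall g. (~K(h,h) & K(e,h) & K(d,d) | ~K(c,c) & ~J(c,g))

forall e. exists h. exists d. exists c. forall g. (~K(h,h) & K(e,h) & K(d,d) | ~K(c,c) & ~J(c,g))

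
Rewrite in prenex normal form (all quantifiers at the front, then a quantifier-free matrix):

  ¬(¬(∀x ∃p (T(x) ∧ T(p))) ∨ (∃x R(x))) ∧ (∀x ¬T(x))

Drive negations inward (¬∀x A ≡ ∃x ¬A, ¬∃x A ≡ ∀x ¬A, De Morgan for ∧/∨):
  (∀x ∃p (T(x) ∧ T(p))) ∧ (∀x ¬R(x)) ∧ (∀x ¬T(x))
Standardize variables apart so no two quantifiers bind the same name: x↦u1, x↦v1.
  (∀x ∃p (T(x) ∧ T(p))) ∧ (∀u1 ¬R(u1)) ∧ (∀v1 ¬T(v1))
Finally move all quantifiers to the prefix:
  ∀x ∃p ∀u1 ∀v1 (T(x) ∧ T(p) ∧ ¬R(u1) ∧ ¬T(v1))

∀x ∃p ∀u1 ∀v1 (T(x) ∧ T(p) ∧ ¬R(u1) ∧ ¬T(v1))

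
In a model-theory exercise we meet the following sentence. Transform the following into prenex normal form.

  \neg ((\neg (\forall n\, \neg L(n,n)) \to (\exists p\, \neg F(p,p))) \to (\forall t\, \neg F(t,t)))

\forall n\, \exists p\, \exists t\, ((\neg L(n,n) \lor \neg F(p,p)) \land F(t,t))

First replace A → B with ¬A ∨ B.
  \neg (\neg (\neg \neg (\forall n\, \neg L(n,n)) \lor (\exists p\, \neg F(p,p))) \lor (\forall t\, \neg F(t,t)))
Move each ¬ inward, flipping quantifiers it crosses:
  ((\forall n\, \neg L(n,n)) \lor (\exists p\, \neg F(p,p))) \land (\exists t\, F(t,t))
Pull the quantifiers to the front (each side's bound variable is not free in the other side):
  \forall n\, \exists p\, \exists t\, ((\neg L(n,n) \lor \neg F(p,p)) \land F(t,t))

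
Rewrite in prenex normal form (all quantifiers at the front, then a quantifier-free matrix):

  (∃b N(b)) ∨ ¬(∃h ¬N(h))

Move each ¬ inward, flipping quantifiers it crosses:
  (∃b N(b)) ∨ (∀h N(h))
Extract every quantifier outward, since the variables are now distinct and don't occur free across branches:
  ∃b ∀h (N(b) ∨ N(h))

∃b ∀h (N(b) ∨ N(h))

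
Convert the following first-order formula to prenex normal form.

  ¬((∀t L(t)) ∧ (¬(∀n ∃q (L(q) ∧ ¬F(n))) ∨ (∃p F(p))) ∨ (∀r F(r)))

Push ¬ through the quantifiers and connectives to reach negation normal form:
  ((∃t ¬L(t)) ∨ (∀n ∃q (L(q) ∧ ¬F(n))) ∧ (∀p ¬F(p))) ∧ (∃r ¬F(r))
Extract every quantifier outward, since the variables are now distinct and don't occur free across branches:
  ∃t ∀n ∃q ∀p ∃r ((¬L(t) ∨ L(q) ∧ ¬F(n) ∧ ¬F(p)) ∧ ¬F(r))

∃t ∀n ∃q ∀p ∃r ((¬L(t) ∨ L(q) ∧ ¬F(n) ∧ ¬F(p)) ∧ ¬F(r))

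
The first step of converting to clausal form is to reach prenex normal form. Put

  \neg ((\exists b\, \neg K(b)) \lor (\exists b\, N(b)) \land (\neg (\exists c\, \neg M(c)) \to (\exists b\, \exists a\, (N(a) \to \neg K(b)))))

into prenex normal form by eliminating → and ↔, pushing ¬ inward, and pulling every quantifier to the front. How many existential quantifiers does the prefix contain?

Eliminate → and ↔ using ¬ and ∨.
  \neg ((\exists b\, \neg K(b)) \lor (\exists b\, N(b)) \land (\neg \neg (\exists c\, \neg M(c)) \lor (\exists b\, \exists a\, (\neg N(a) \lor \neg K(b)))))
Push ¬ through the quantifiers and connectives to reach negation normal form:
  (\forall b\, K(b)) \land ((\forall b\, \neg N(b)) \lor (\forall c\, M(c)) \land (\forall b\, \forall a\, (N(a) \land K(b))))
Standardize variables apart so no two quantifiers bind the same name: b↦w, b↦u.
  (\forall b\, K(b)) \land ((\forall w\, \neg N(w)) \lor (\forall c\, M(c)) \land (\forall u\, \forall a\, (N(a) \land K(u))))
Pull the quantifiers to the front (each side's bound variable is not free in the other side):
  \forall b\, \forall w\, \forall c\, \forall u\, \forall a\, (K(b) \land (\neg N(w) \lor M(c) \land N(a) \land K(u)))
The prefix is \forall b \forall w \forall c \forall u \forall a: 5 universal, 0 existential.

0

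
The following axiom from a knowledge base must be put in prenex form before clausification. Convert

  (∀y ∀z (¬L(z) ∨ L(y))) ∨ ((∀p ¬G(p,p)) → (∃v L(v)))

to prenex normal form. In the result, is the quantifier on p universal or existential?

existential

Rewrite implications/biconditionals: A → B as ¬A ∨ B.
  (∀y ∀z (¬L(z) ∨ L(y))) ∨ ¬(∀p ¬G(p,p)) ∨ (∃v L(v))
Push ¬ through the quantifiers and connectives to reach negation normal form:
  (∀y ∀z (¬L(z) ∨ L(y))) ∨ (∃p G(p,p)) ∨ (∃v L(v))
Extract every quantifier outward, since the variables are now distinct and don't occur free across branches:
  ∀y ∀z ∃p ∃v (¬L(z) ∨ L(y) ∨ G(p,p) ∨ L(v))
The quantifier ∀p sits under an odd number of negations (counting the antecedent side of each →), so it flips to ∃p.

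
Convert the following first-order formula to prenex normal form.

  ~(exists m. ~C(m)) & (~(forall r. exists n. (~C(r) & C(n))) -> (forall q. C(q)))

First replace A → B with ¬A ∨ B.
  ~(exists m. ~C(m)) & (~~(forall r. exists n. (~C(r) & C(n))) | (forall q. C(q)))
Drive negations inward (¬∀x A ≡ ∃x ¬A, ¬∃x A ≡ ∀x ¬A, De Morgan for ∧/∨):
  (forall m. C(m)) & ((forall r. exists n. (~C(r) & C(n))) | (forall q. C(q)))
All bound variables are already distinct, so no renaming is needed.
Extract every quantifier outward, since the variables are now distinct and don't occur free across branches:
  forall m. forall r. exists n. forall q. (C(m) & (~C(r) & C(n) | C(q)))

forall m. forall r. exists n. forall q. (C(m) & (~C(r) & C(n) | C(q)))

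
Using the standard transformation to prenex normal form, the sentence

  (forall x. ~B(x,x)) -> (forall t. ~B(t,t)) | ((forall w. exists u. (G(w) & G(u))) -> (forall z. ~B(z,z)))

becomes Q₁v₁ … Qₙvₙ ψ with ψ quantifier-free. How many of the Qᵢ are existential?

2

Rewrite implications/biconditionals: A → B as ¬A ∨ B.
  ~(forall x. ~B(x,x)) | (forall t. ~B(t,t)) | ~(forall w. exists u. (G(w) & G(u))) | (forall z. ~B(z,z))
Drive negations inward (¬∀x A ≡ ∃x ¬A, ¬∃x A ≡ ∀x ¬A, De Morgan for ∧/∨):
  (exists x. B(x,x)) | (forall t. ~B(t,t)) | (exists w. forall u. (~G(w) | ~G(u))) | (forall z. ~B(z,z))
All bound variables are already distinct, so no renaming is needed.
Finally move all quantifiers to the prefix:
  exists x. forall t. exists w. forall u. forall z. (B(x,x) | ~B(t,t) | ~G(w) | ~G(u) | ~B(z,z))
The prefix is exists x forall t exists w forall u forall z: 3 universal, 2 existential.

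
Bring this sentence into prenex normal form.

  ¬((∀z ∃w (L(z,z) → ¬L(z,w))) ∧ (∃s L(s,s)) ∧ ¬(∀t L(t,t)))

∃z ∀w ∀s ∀t (L(z,z) ∧ L(z,w) ∨ ¬L(s,s) ∨ L(t,t))

Rewrite implications/biconditionals: A → B as ¬A ∨ B.
  ¬((∀z ∃w (¬L(z,z) ∨ ¬L(z,w))) ∧ (∃s L(s,s)) ∧ ¬(∀t L(t,t)))
Drive negations inward (¬∀x A ≡ ∃x ¬A, ¬∃x A ≡ ∀x ¬A, De Morgan for ∧/∨):
  (∃z ∀w (L(z,z) ∧ L(z,w))) ∨ (∀s ¬L(s,s)) ∨ (∀t L(t,t))
All bound variables are already distinct, so no renaming is needed.
Pull the quantifiers to the front (each side's bound variable is not free in the other side):
  ∃z ∀w ∀s ∀t (L(z,z) ∧ L(z,w) ∨ ¬L(s,s) ∨ L(t,t))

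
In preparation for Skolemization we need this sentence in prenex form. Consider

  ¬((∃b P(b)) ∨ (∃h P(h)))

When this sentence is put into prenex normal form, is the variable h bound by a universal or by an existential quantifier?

universal

Move each ¬ inward, flipping quantifiers it crosses:
  (∀b ¬P(b)) ∧ (∀h ¬P(h))
Extract every quantifier outward, since the variables are now distinct and don't occur free across branches:
  ∀b ∀h (¬P(b) ∧ ¬P(h))
The quantifier ∃h sits under an odd number of negations, so it flips to ∀h.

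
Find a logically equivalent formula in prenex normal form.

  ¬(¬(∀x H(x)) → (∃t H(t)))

∃x ∀t (¬H(x) ∧ ¬H(t))

First replace A → B with ¬A ∨ B.
  ¬(¬¬(∀x H(x)) ∨ (∃t H(t)))
Move each ¬ inward, flipping quantifiers it crosses:
  (∃x ¬H(x)) ∧ (∀t ¬H(t))
Finally move all quantifiers to the prefix:
  ∃x ∀t (¬H(x) ∧ ¬H(t))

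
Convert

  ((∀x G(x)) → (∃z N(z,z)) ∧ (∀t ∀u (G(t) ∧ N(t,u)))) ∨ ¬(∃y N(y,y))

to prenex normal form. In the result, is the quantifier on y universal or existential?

universal

Eliminate → and ↔ using ¬ and ∨.
  ¬(∀x G(x)) ∨ (∃z N(z,z)) ∧ (∀t ∀u (G(t) ∧ N(t,u))) ∨ ¬(∃y N(y,y))
Push ¬ through the quantifiers and connectives to reach negation normal form:
  (∃x ¬G(x)) ∨ (∃z N(z,z)) ∧ (∀t ∀u (G(t) ∧ N(t,u))) ∨ (∀y ¬N(y,y))
Pull the quantifiers to the front (each side's bound variable is not free in the other side):
  ∃x ∃z ∀t ∀u ∀y (¬G(x) ∨ N(z,z) ∧ G(t) ∧ N(t,u) ∨ ¬N(y,y))
The quantifier ∃y sits under an odd number of negations (counting the antecedent side of each →), so it flips to ∀y.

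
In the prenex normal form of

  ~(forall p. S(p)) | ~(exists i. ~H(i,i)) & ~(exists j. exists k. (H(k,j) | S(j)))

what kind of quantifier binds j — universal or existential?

Drive negations inward (¬∀x A ≡ ∃x ¬A, ¬∃x A ≡ ∀x ¬A, De Morgan for ∧/∨):
  (exists p. ~S(p)) | (forall i. H(i,i)) & (forall j. forall k. (~H(k,j) & ~S(j)))
All bound variables are already distinct, so no renaming is needed.
Pull the quantifiers to the front (each side's bound variable is not free in the other side):
  exists p. forall i. forall j. forall k. (~S(p) | H(i,i) & ~H(k,j) & ~S(j))
The quantifier exists j sits under an odd number of negations, so it flips to forall j.

universal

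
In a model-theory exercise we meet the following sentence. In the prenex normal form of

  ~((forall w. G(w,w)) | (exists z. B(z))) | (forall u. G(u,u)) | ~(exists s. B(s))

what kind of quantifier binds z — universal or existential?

Drive negations inward (¬∀x A ≡ ∃x ¬A, ¬∃x A ≡ ∀x ¬A, De Morgan for ∧/∨):
  (exists w. ~G(w,w)) & (forall z. ~B(z)) | (forall u. G(u,u)) | (forall s. ~B(s))
All bound variables are already distinct, so no renaming is needed.
Extract every quantifier outward, since the variables are now distinct and don't occur free across branches:
  exists w. forall z. forall u. forall s. (~G(w,w) & ~B(z) | G(u,u) | ~B(s))
The quantifier exists z sits under an odd number of negations, so it flips to forall z.

universal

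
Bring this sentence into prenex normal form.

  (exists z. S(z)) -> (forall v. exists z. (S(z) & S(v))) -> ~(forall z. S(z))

forall z. exists v. forall z1. exists p. (~S(z) | ~S(z1) | ~S(v) | ~S(p))

Eliminate → and ↔ using ¬ and ∨.
  ~(exists z. S(z)) | ~(forall v. exists z. (S(z) & S(v))) | ~(forall z. S(z))
Move each ¬ inward, flipping quantifiers it crosses:
  (forall z. ~S(z)) | (exists v. forall z. (~S(z) | ~S(v))) | (exists z. ~S(z))
Rename bound variables to avoid capture: z↦z1, z↦p.
  (forall z. ~S(z)) | (exists v. forall z1. (~S(z1) | ~S(v))) | (exists p. ~S(p))
Finally move all quantifiers to the prefix:
  forall z. exists v. forall z1. exists p. (~S(z) | ~S(z1) | ~S(v) | ~S(p))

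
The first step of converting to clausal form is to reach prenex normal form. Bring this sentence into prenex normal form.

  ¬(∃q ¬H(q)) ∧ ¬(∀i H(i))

Drive negations inward (¬∀x A ≡ ∃x ¬A, ¬∃x A ≡ ∀x ¬A, De Morgan for ∧/∨):
  (∀q H(q)) ∧ (∃i ¬H(i))
All bound variables are already distinct, so no renaming is needed.
Finally move all quantifiers to the prefix:
  ∀q ∃i (H(q) ∧ ¬H(i))

∀q ∃i (H(q) ∧ ¬H(i))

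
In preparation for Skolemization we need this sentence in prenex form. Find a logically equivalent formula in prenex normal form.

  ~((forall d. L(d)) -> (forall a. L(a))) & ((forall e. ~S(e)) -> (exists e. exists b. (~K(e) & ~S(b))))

forall d. exists a. exists e. exists p. exists b. (L(d) & ~L(a) & (S(e) | ~K(p) & ~S(b)))

Rewrite implications/biconditionals: A → B as ¬A ∨ B.
  ~(~(forall d. L(d)) | (forall a. L(a))) & (~(forall e. ~S(e)) | (exists e. exists b. (~K(e) & ~S(b))))
Move each ¬ inward, flipping quantifiers it crosses:
  (forall d. L(d)) & (exists a. ~L(a)) & ((exists e. S(e)) | (exists e. exists b. (~K(e) & ~S(b))))
Rename bound variables to avoid capture: e↦p.
  (forall d. L(d)) & (exists a. ~L(a)) & ((exists e. S(e)) | (exists p. exists b. (~K(p) & ~S(b))))
Extract every quantifier outward, since the variables are now distinct and don't occur free across branches:
  forall d. exists a. exists e. exists p. exists b. (L(d) & ~L(a) & (S(e) | ~K(p) & ~S(b)))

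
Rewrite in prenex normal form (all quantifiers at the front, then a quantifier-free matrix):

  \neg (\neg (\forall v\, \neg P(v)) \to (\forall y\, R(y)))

\exists v\, \exists y\, (P(v) \land \neg R(y))

Rewrite implications/biconditionals: A → B as ¬A ∨ B.
  \neg (\neg \neg (\forall v\, \neg P(v)) \lor (\forall y\, R(y)))
Move each ¬ inward, flipping quantifiers it crosses:
  (\exists v\, P(v)) \land (\exists y\, \neg R(y))
Finally move all quantifiers to the prefix:
  \exists v\, \exists y\, (P(v) \land \neg R(y))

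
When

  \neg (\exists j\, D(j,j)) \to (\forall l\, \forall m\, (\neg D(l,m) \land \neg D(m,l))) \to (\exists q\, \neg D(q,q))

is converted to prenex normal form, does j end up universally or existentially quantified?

existential

Rewrite implications/biconditionals: A → B as ¬A ∨ B.
  \neg \neg (\exists j\, D(j,j)) \lor \neg (\forall l\, \forall m\, (\neg D(l,m) \land \neg D(m,l))) \lor (\exists q\, \neg D(q,q))
Move each ¬ inward, flipping quantifiers it crosses:
  (\exists j\, D(j,j)) \lor (\exists l\, \exists m\, (D(l,m) \lor D(m,l))) \lor (\exists q\, \neg D(q,q))
All bound variables are already distinct, so no renaming is needed.
Pull the quantifiers to the front (each side's bound variable is not free in the other side):
  \exists j\, \exists l\, \exists m\, \exists q\, (D(j,j) \lor D(l,m) \lor D(m,l) \lor \neg D(q,q))
The quantifier \exists j sits under an even number of negations (counting the antecedent side of each →), so it remains existential.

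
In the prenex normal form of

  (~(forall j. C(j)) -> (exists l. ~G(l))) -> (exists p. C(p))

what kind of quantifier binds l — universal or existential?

universal

Eliminate → and ↔ using ¬ and ∨.
  ~(~~(forall j. C(j)) | (exists l. ~G(l))) | (exists p. C(p))
Push ¬ through the quantifiers and connectives to reach negation normal form:
  (exists j. ~C(j)) & (forall l. G(l)) | (exists p. C(p))
All bound variables are already distinct, so no renaming is needed.
Finally move all quantifiers to the prefix:
  exists j. forall l. exists p. (~C(j) & G(l) | C(p))
The quantifier exists l sits under an odd number of negations (counting the antecedent side of each →), so it flips to forall l.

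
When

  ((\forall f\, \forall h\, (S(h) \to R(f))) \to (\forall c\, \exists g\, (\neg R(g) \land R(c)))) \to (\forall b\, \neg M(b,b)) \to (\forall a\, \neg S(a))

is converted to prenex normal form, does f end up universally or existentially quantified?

universal

Eliminate → and ↔ using ¬ and ∨.
  \neg (\neg (\forall f\, \forall h\, (\neg S(h) \lor R(f))) \lor (\forall c\, \exists g\, (\neg R(g) \land R(c)))) \lor \neg (\forall b\, \neg M(b,b)) \lor (\forall a\, \neg S(a))
Drive negations inward (¬∀x A ≡ ∃x ¬A, ¬∃x A ≡ ∀x ¬A, De Morgan for ∧/∨):
  (\forall f\, \forall h\, (\neg S(h) \lor R(f))) \land (\exists c\, \forall g\, (R(g) \lor \neg R(c))) \lor (\exists b\, M(b,b)) \lor (\forall a\, \neg S(a))
All bound variables are already distinct, so no renaming is needed.
Finally move all quantifiers to the prefix:
  \forall f\, \forall h\, \exists c\, \forall g\, \exists b\, \forall a\, ((\neg S(h) \lor R(f)) \land (R(g) \lor \neg R(c)) \lor M(b,b) \lor \neg S(a))
The quantifier \forall f sits under an even number of negations (counting the antecedent side of each →), so it remains universal.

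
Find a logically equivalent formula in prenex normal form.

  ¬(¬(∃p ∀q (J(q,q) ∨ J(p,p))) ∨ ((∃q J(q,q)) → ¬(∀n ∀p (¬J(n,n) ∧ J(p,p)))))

Eliminate → and ↔ using ¬ and ∨.
  ¬(¬(∃p ∀q (J(q,q) ∨ J(p,p))) ∨ ¬(∃q J(q,q)) ∨ ¬(∀n ∀p (¬J(n,n) ∧ J(p,p))))
Move each ¬ inward, flipping quantifiers it crosses:
  (∃p ∀q (J(q,q) ∨ J(p,p))) ∧ (∃q J(q,q)) ∧ (∀n ∀p (¬J(n,n) ∧ J(p,p)))
Give each quantifier a distinct variable: q↦w, p↦u1.
  (∃p ∀q (J(q,q) ∨ J(p,p))) ∧ (∃w J(w,w)) ∧ (∀n ∀u1 (¬J(n,n) ∧ J(u1,u1)))
Finally move all quantifiers to the prefix:
  ∃p ∀q ∃w ∀n ∀u1 ((J(q,q) ∨ J(p,p)) ∧ J(w,w) ∧ ¬J(n,n) ∧ J(u1,u1))

∃p ∀q ∃w ∀n ∀u1 ((J(q,q) ∨ J(p,p)) ∧ J(w,w) ∧ ¬J(n,n) ∧ J(u1,u1))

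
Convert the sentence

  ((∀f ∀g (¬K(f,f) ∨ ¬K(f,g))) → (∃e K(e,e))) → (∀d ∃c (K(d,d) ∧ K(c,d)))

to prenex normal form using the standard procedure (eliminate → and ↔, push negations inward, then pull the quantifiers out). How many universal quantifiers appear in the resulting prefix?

4

First replace A → B with ¬A ∨ B.
  ¬(¬(∀f ∀g (¬K(f,f) ∨ ¬K(f,g))) ∨ (∃e K(e,e))) ∨ (∀d ∃c (K(d,d) ∧ K(c,d)))
Push ¬ through the quantifiers and connectives to reach negation normal form:
  (∀f ∀g (¬K(f,f) ∨ ¬K(f,g))) ∧ (∀e ¬K(e,e)) ∨ (∀d ∃c (K(d,d) ∧ K(c,d)))
Pull the quantifiers to the front (each side's bound variable is not free in the other side):
  ∀f ∀g ∀e ∀d ∃c ((¬K(f,f) ∨ ¬K(f,g)) ∧ ¬K(e,e) ∨ K(d,d) ∧ K(c,d))
The prefix is ∀f ∀g ∀e ∀d ∃c: 4 universal, 1 existential.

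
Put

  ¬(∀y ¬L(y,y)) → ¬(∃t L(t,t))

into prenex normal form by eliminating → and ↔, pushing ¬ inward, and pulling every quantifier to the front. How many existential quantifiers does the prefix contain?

0

Eliminate → and ↔ using ¬ and ∨.
  ¬¬(∀y ¬L(y,y)) ∨ ¬(∃t L(t,t))
Move each ¬ inward, flipping quantifiers it crosses:
  (∀y ¬L(y,y)) ∨ (∀t ¬L(t,t))
All bound variables are already distinct, so no renaming is needed.
Pull the quantifiers to the front (each side's bound variable is not free in the other side):
  ∀y ∀t (¬L(y,y) ∨ ¬L(t,t))
The prefix is ∀y ∀t: 2 universal, 0 existential.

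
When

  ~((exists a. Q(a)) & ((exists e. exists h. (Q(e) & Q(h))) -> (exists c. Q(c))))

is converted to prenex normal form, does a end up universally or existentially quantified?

universal

Rewrite implications/biconditionals: A → B as ¬A ∨ B.
  ~((exists a. Q(a)) & (~(exists e. exists h. (Q(e) & Q(h))) | (exists c. Q(c))))
Push ¬ through the quantifiers and connectives to reach negation normal form:
  (forall a. ~Q(a)) | (exists e. exists h. (Q(e) & Q(h))) & (forall c. ~Q(c))
Extract every quantifier outward, since the variables are now distinct and don't occur free across branches:
  forall a. exists e. exists h. forall c. (~Q(a) | Q(e) & Q(h) & ~Q(c))
The quantifier exists a sits under an odd number of negations (counting the antecedent side of each →), so it flips to forall a.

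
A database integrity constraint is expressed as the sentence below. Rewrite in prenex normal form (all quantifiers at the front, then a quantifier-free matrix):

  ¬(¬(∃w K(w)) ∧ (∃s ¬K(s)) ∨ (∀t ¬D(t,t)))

Move each ¬ inward, flipping quantifiers it crosses:
  ((∃w K(w)) ∨ (∀s K(s))) ∧ (∃t D(t,t))
All bound variables are already distinct, so no renaming is needed.
Extract every quantifier outward, since the variables are now distinct and don't occur free across branches:
  ∃w ∀s ∃t ((K(w) ∨ K(s)) ∧ D(t,t))

∃w ∀s ∃t ((K(w) ∨ K(s)) ∧ D(t,t))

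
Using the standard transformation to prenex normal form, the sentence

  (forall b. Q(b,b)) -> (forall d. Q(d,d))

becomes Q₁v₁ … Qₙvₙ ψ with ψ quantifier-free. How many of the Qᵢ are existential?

1

First replace A → B with ¬A ∨ B.
  ~(forall b. Q(b,b)) | (forall d. Q(d,d))
Drive negations inward (¬∀x A ≡ ∃x ¬A, ¬∃x A ≡ ∀x ¬A, De Morgan for ∧/∨):
  (exists b. ~Q(b,b)) | (forall d. Q(d,d))
All bound variables are already distinct, so no renaming is needed.
Extract every quantifier outward, since the variables are now distinct and don't occur free across branches:
  exists b. forall d. (~Q(b,b) | Q(d,d))
The prefix is exists b forall d: 1 universal, 1 existential.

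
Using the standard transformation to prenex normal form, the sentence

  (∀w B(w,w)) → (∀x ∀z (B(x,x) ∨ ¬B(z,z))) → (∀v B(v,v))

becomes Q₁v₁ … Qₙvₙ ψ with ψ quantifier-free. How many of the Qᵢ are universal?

Rewrite implications/biconditionals: A → B as ¬A ∨ B.
  ¬(∀w B(w,w)) ∨ ¬(∀x ∀z (B(x,x) ∨ ¬B(z,z))) ∨ (∀v B(v,v))
Move each ¬ inward, flipping quantifiers it crosses:
  (∃w ¬B(w,w)) ∨ (∃x ∃z (¬B(x,x) ∧ B(z,z))) ∨ (∀v B(v,v))
All bound variables are already distinct, so no renaming is needed.
Pull the quantifiers to the front (each side's bound variable is not free in the other side):
  ∃w ∃x ∃z ∀v (¬B(w,w) ∨ ¬B(x,x) ∧ B(z,z) ∨ B(v,v))
The prefix is ∃w ∃x ∃z ∀v: 1 universal, 3 existential.

1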